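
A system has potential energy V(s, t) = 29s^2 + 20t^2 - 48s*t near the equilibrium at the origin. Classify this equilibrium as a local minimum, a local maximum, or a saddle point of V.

The Hessian at the origin is H = [[58, -48], [-48, 40]].
det H = 58·40 − (-48)² = 16 > 0 and H[1,1] = 58 > 0, so H is positive definite.
Therefore the origin is a local minimum.

local minimum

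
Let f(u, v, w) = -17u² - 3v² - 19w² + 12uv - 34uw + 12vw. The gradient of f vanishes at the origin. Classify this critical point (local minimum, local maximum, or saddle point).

local maximum

The Hessian at the origin is H = [[-34, 12, -34], [12, -6, 12], [-34, 12, -38]].
Symmetric row and column elimination reduces H to a congruent diagonal form with pivots -34, -30/17, -4.
That gives 3 negative pivots.
H is negative definite, so the origin is a strict local maximum.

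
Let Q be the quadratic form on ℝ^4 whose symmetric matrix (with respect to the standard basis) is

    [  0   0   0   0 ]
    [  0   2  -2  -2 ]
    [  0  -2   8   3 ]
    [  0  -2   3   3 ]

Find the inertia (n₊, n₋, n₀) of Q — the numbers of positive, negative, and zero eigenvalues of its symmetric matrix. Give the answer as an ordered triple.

Symmetric row and column elimination reduces A to a congruent diagonal form with pivots 0, 2, 6, 5/6.
Counting signs: 3 positive, 1 zero.

(3, 0, 1)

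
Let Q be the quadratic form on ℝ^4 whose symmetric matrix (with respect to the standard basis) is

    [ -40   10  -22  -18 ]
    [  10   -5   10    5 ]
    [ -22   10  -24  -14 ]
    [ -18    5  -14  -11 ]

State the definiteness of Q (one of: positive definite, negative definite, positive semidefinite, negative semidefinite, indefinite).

negative definite

Leading principal minors: Δ_1 = -40, Δ_2 = 100, Δ_3 = -380, Δ_4 = 40.
The signs alternate starting with Δ_1 < 0, so by Sylvester's criterion Q is negative definite.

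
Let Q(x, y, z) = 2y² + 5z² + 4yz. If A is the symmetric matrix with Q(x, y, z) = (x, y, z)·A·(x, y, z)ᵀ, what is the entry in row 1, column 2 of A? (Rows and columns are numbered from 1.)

The coefficient of x·y in Q is 0. For a symmetric A this equals A[1,2] + A[2,1] = 2·A[1,2].
So A[1,2] = 0/2 = 0.

0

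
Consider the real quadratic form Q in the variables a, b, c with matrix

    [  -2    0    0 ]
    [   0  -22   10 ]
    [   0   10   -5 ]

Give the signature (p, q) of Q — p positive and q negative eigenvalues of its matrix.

Congruent diagonalization of A (simultaneous row and column reduction) yields pivots -2, -22, -5/11.
Counting signs: 3 negative.

(0, 3)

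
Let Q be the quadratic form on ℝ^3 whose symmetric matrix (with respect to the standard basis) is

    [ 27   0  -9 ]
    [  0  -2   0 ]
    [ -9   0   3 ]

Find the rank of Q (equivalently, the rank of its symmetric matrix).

Row-reducing A symmetrically gives the diagonal entries 27, -2, 0.
That gives 1 positive, 1 negative, 1 zero pivots.
The rank is the number of nonzero pivots: 2.

2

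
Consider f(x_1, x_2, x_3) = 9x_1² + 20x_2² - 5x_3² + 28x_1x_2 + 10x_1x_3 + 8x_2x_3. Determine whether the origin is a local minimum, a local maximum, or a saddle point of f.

saddle point

The Hessian at the origin is H = [[18, 28, 10], [28, 40, 8], [10, 8, -10]].
An LDLᵀ factorisation of H has diagonal entries 18, -32/9, 1/2.
Counting signs: 2 positive, 1 negative.
H is indefinite, so the origin is a saddle point.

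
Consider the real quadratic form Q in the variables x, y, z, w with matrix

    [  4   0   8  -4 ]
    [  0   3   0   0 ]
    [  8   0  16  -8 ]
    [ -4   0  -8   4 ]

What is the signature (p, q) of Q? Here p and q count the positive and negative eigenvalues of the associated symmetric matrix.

(2, 0)

Row-reducing A symmetrically gives the diagonal entries 4, 3, 0, 0.
Counting signs: 2 positive, 2 zero.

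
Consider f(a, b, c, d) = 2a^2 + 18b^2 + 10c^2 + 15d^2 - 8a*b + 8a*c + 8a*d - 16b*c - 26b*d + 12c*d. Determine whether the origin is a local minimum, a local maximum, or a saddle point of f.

The Hessian at the origin is H = [[4, -8, 8, 8], [-8, 36, -16, -26], [8, -16, 20, 12], [8, -26, 12, 30]].
Applying the same elementary operations to the rows and columns of H produces a congruent diagonal matrix with entries 4, 20, 4, 5.
Counting signs: 4 positive.
H is positive definite, so the origin is a strict local minimum.

local minimum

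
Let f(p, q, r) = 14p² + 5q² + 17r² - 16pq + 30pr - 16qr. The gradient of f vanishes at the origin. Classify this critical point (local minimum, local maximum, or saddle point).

local minimum

The Hessian at the origin is H = [[28, -16, 30], [-16, 10, -16], [30, -16, 34]].
Applying the same elementary operations to the rows and columns of H produces a congruent diagonal matrix with entries 28, 6/7, 1/3.
Counting signs: 3 positive.
H is positive definite, so the origin is a strict local minimum.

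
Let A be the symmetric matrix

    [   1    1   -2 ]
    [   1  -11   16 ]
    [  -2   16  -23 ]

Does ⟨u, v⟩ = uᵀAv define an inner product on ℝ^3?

Congruent diagonalization of A (simultaneous row and column reduction) yields pivots 1, -12, 0.
That gives 1 positive, 1 negative, 1 zero pivots.
Hence Q is indefinite.
⟨·,·⟩ is an inner product exactly when A is positive definite.

no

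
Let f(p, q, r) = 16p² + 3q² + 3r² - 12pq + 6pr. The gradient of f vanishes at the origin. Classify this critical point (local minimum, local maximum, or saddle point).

The Hessian at the origin is H = [[32, -12, 6], [-12, 6, 0], [6, 0, 6]].
Congruent diagonalization of H (simultaneous row and column reduction) yields pivots 32, 3/2, 3/2.
Counting signs: 3 positive.
H is positive definite, so the origin is a strict local minimum.

local minimum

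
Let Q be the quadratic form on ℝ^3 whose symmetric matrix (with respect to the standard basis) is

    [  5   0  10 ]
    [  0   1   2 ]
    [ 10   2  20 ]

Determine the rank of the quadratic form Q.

Row-reducing A symmetrically gives the diagonal entries 5, 1, -4.
That gives 2 positive, 1 negative pivots.
The rank is the number of nonzero pivots: 3.

3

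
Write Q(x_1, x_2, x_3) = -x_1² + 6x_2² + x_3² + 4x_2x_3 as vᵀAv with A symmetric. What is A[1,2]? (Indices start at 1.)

0

The coefficient of x_1·x_2 in Q is 0. For a symmetric A this equals A[1,2] + A[2,1] = 2·A[1,2].
So A[1,2] = 0/2 = 0.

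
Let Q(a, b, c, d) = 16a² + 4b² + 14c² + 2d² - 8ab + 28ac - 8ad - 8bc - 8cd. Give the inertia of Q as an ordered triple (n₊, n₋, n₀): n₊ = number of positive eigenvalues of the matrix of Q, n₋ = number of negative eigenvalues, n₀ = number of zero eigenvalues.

(4, 0, 0)

Write A = [[16, -4, 14, -4], [-4, 4, -4, 0], [14, -4, 14, -4], [-4, 0, -4, 2]].
Row-reducing A symmetrically gives the diagonal entries 16, 3, 5/3, 2/5.
Counting signs: 4 positive.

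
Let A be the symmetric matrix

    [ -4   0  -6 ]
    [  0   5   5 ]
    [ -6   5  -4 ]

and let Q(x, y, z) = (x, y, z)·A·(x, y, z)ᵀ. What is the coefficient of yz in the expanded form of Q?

10

The coefficient of yz is A[2,3] + A[3,2] = 2·5 = 10.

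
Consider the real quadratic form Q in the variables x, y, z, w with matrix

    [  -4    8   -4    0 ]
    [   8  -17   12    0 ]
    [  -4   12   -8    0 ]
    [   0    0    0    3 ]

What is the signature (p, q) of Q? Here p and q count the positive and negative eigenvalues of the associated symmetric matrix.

(2, 2)

Applying the same elementary operations to the rows and columns of A produces a congruent diagonal matrix with entries -4, -1, 12, 3.
Counting signs: 2 positive, 2 negative.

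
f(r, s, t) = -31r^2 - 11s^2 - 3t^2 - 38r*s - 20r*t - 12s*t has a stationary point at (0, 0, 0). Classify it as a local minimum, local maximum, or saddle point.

The Hessian at the origin is H = [[-62, -38, -20], [-38, -22, -12], [-20, -12, -6]].
Row-reducing H symmetrically gives the diagonal entries -62, 40/31, 2/5.
Counting signs: 2 positive, 1 negative.
H is indefinite, so the origin is a saddle point.

saddle point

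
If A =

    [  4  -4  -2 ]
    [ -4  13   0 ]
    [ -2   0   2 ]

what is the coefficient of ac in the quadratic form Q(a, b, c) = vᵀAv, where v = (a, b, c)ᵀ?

The coefficient of ac is A[1,3] + A[3,1] = 2·(-2) = -4.

-4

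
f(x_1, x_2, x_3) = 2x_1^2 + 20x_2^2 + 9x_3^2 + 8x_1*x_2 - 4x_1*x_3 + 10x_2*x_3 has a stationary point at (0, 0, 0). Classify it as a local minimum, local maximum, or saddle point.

local minimum

The Hessian at the origin is H = [[4, 8, -4], [8, 40, 10], [-4, 10, 18]].
Symmetric row and column elimination reduces H to a congruent diagonal form with pivots 4, 24, 1/2.
Counting signs: 3 positive.
H is positive definite, so the origin is a strict local minimum.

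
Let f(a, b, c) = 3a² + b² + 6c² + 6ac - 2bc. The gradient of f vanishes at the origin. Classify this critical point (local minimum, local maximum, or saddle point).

local minimum

The Hessian at the origin is H = [[6, 0, 6], [0, 2, -2], [6, -2, 12]].
An LDLᵀ factorisation of H has diagonal entries 6, 2, 4.
That gives 3 positive pivots.
H is positive definite, so the origin is a strict local minimum.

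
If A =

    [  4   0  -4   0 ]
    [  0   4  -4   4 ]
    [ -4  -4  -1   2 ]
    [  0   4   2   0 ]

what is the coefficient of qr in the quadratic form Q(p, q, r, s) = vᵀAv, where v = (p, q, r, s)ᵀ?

-8

The coefficient of qr is A[2,3] + A[3,2] = 2·(-4) = -8.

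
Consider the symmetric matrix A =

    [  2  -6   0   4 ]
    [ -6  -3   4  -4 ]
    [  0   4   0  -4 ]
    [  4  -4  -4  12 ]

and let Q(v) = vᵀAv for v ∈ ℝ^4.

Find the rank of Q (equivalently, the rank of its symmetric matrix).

4

Symmetric row and column elimination reduces A to a congruent diagonal form with pivots 2, -21, 16/21, -1.
That gives 2 positive, 2 negative pivots.
The rank is the number of nonzero pivots: 4.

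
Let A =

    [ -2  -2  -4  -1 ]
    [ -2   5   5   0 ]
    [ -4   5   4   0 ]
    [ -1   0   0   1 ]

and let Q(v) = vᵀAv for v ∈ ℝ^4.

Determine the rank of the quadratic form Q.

4

An LDLᵀ factorisation of A has diagonal entries -2, 7, 3/7, 1/6.
That gives 3 positive, 1 negative pivots.
The rank is the number of nonzero pivots: 4.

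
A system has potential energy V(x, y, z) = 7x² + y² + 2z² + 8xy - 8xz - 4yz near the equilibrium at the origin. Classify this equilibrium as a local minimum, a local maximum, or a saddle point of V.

The Hessian at the origin is H = [[14, 8, -8], [8, 2, -4], [-8, -4, 4]].
Applying the same elementary operations to the rows and columns of H produces a congruent diagonal matrix with entries 14, -18/7, -4/9.
That gives 1 positive, 2 negative pivots.
H is indefinite, so the origin is a saddle point.

saddle point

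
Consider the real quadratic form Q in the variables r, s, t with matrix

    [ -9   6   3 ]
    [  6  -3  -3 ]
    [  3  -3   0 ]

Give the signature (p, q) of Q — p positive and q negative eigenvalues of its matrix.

Applying the same elementary operations to the rows and columns of A produces a congruent diagonal matrix with entries -9, 1, 0.
That gives 1 positive, 1 negative, 1 zero pivots.

(1, 1)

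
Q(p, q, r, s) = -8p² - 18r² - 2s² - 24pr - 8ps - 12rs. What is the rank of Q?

1

The symmetric matrix is A = [[-8, 0, -12, -4], [0, 0, 0, 0], [-12, 0, -18, -6], [-4, 0, -6, -2]].
Symmetric row and column elimination reduces A to a congruent diagonal form with pivots -8, 0, 0, 0.
So there are 1 negative, 3 zero pivots.
The rank is the number of nonzero pivots: 1.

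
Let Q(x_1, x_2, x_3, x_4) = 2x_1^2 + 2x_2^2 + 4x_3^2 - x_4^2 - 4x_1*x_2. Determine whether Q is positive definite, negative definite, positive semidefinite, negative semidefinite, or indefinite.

indefinite

The symmetric matrix is A = [[2, -2, 0, 0], [-2, 2, 0, 0], [0, 0, 4, 0], [0, 0, 0, -1]].
Congruent diagonalization of A (simultaneous row and column reduction) yields pivots 2, 0, 4, -1.
That gives 2 positive, 1 negative, 1 zero pivots.
Hence Q is indefinite.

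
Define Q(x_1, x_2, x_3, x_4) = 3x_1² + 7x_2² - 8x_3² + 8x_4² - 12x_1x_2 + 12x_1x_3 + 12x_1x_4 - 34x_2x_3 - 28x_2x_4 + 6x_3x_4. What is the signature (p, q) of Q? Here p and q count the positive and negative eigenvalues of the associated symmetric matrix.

(2, 2)

The symmetric matrix is A = [[3, -6, 6, 6], [-6, 7, -17, -14], [6, -17, -8, 3], [6, -14, 3, 8]].
Applying the same elementary operations to the rows and columns of A produces a congruent diagonal matrix with entries 3, -5, -15, 1/15.
So there are 2 positive, 2 negative pivots.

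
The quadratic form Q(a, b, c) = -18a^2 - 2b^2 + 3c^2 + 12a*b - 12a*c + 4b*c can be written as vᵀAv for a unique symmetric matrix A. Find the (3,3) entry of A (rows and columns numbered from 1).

3

The coefficient of c^2 in Q is 3, and that is exactly A[3,3].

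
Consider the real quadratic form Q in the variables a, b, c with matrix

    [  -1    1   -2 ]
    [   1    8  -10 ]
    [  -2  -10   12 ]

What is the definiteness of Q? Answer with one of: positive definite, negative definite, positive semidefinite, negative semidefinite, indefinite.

indefinite

Symmetric row and column elimination reduces A to a congruent diagonal form with pivots -1, 9, 0.
That gives 1 positive, 1 negative, 1 zero pivots.
Hence Q is indefinite.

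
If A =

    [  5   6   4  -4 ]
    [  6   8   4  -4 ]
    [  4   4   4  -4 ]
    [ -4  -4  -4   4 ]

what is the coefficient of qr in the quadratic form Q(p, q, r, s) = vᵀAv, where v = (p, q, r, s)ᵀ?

8

The coefficient of qr is A[2,3] + A[3,2] = 2·4 = 8.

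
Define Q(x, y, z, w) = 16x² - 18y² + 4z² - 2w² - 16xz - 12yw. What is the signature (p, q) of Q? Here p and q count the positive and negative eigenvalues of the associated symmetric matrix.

(1, 1)

The symmetric matrix is A = [[16, 0, -8, 0], [0, -18, 0, -6], [-8, 0, 4, 0], [0, -6, 0, -2]].
Congruent diagonalization of A (simultaneous row and column reduction) yields pivots 16, -18, 0, 0.
Counting signs: 1 positive, 1 negative, 2 zero.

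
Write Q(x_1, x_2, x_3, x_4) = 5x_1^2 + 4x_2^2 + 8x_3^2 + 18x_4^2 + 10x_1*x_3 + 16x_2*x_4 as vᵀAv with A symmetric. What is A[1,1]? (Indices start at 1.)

5

The coefficient of x_1^2 in Q is 5, and that is exactly A[1,1].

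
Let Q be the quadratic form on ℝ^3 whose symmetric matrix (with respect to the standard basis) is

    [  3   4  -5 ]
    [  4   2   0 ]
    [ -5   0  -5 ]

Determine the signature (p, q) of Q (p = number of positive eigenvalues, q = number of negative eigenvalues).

Congruent diagonalization of A (simultaneous row and column reduction) yields pivots 3, -10/3, 0.
Counting signs: 1 positive, 1 negative, 1 zero.

(1, 1)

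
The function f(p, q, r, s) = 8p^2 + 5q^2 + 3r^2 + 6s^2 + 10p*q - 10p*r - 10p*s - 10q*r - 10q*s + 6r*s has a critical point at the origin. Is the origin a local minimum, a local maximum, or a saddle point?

saddle point

The Hessian at the origin is H = [[16, 10, -10, -10], [10, 10, -10, -10], [-10, -10, 6, 6], [-10, -10, 6, 12]].
Row-reducing H symmetrically gives the diagonal entries 16, 15/4, -4, 6.
So there are 3 positive, 1 negative pivots.
H is indefinite, so the origin is a saddle point.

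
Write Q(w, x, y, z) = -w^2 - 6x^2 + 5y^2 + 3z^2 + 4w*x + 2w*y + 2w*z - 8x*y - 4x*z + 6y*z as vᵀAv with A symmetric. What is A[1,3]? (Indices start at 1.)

The coefficient of w·y in Q is 2. For a symmetric A this equals A[1,3] + A[3,1] = 2·A[1,3].
So A[1,3] = 2/2 = 1.

1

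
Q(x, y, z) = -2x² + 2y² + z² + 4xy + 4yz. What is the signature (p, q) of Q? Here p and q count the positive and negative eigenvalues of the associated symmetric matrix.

The associated matrix is A = [[-2, 2, 0], [2, 2, 2], [0, 2, 1]].
Symmetric row and column elimination reduces A to a congruent diagonal form with pivots -2, 4, 0.
Counting signs: 1 positive, 1 negative, 1 zero.

(1, 1)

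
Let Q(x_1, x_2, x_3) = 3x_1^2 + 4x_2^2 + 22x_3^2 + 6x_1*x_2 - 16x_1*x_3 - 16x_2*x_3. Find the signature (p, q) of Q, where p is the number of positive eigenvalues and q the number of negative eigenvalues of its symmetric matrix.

The associated matrix is A = [[3, 3, -8], [3, 4, -8], [-8, -8, 22]].
Row-reducing A symmetrically gives the diagonal entries 3, 1, 2/3.
Counting signs: 3 positive.

(3, 0)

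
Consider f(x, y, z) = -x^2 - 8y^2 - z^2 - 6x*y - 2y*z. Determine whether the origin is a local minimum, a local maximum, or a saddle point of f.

saddle point

The Hessian at the origin is H = [[-2, -6, 0], [-6, -16, -2], [0, -2, -2]].
Symmetric row and column elimination reduces H to a congruent diagonal form with pivots -2, 2, -4.
So there are 1 positive, 2 negative pivots.
H is indefinite, so the origin is a saddle point.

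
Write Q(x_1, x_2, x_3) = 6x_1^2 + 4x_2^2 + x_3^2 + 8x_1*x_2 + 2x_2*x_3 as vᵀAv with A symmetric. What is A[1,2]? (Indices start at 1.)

4

The coefficient of x_1·x_2 in Q is 8. For a symmetric A this equals A[1,2] + A[2,1] = 2·A[1,2].
So A[1,2] = 8/2 = 4.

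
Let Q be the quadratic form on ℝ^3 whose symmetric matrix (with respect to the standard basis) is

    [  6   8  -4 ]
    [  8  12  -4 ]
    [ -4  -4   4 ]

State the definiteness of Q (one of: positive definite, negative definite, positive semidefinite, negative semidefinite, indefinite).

Congruent diagonalization of A (simultaneous row and column reduction) yields pivots 6, 4/3, 0.
So there are 2 positive, 1 zero pivots.
Hence Q is positive semidefinite.

positive semidefinite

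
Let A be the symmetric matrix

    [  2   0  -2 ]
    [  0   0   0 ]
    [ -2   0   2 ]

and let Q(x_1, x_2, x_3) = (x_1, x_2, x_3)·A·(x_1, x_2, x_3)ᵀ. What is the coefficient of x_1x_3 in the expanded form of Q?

-4

The coefficient of x_1x_3 is A[1,3] + A[3,1] = 2·(-2) = -4.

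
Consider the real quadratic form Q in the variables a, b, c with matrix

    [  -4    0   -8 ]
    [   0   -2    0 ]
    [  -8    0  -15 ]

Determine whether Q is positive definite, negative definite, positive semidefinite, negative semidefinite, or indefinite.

indefinite

An LDLᵀ factorisation of A has diagonal entries -4, -2, 1.
So there are 1 positive, 2 negative pivots.
Hence Q is indefinite.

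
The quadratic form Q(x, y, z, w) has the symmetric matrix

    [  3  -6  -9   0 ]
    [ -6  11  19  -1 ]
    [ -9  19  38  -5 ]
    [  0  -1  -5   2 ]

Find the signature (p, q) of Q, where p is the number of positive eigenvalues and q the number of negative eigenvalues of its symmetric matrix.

(2, 1)

Symmetric row and column elimination reduces A to a congruent diagonal form with pivots 3, -1, 12, 0.
Counting signs: 2 positive, 1 negative, 1 zero.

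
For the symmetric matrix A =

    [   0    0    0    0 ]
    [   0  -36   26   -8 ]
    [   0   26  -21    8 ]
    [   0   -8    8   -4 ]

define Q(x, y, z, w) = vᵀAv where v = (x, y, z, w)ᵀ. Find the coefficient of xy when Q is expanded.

The coefficient of xy is A[1,2] + A[2,1] = 2·0 = 0.

0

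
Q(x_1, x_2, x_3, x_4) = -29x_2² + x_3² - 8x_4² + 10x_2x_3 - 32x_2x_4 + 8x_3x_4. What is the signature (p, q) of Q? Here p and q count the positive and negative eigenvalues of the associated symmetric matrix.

Write A = [[0, 0, 0, 0], [0, -29, 5, -16], [0, 5, 1, 4], [0, -16, 4, -8]].
Symmetric row and column elimination reduces A to a congruent diagonal form with pivots 0, -29, 54/29, 0.
That gives 1 positive, 1 negative, 2 zero pivots.

(1, 1)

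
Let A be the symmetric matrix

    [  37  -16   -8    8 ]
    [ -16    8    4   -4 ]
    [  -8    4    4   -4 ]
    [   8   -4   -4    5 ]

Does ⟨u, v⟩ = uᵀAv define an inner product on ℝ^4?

Leading principal minors: Δ_1 = 37, Δ_2 = 40, Δ_3 = 80, Δ_4 = 80.
All leading principal minors are positive, so by Sylvester's criterion Q is positive definite.
⟨·,·⟩ is an inner product exactly when A is positive definite.

yes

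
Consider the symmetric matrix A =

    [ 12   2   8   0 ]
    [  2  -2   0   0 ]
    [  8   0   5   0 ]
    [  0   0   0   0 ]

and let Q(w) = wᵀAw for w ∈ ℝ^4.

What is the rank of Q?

3

Congruent diagonalization of A (simultaneous row and column reduction) yields pivots 12, -7/3, 3/7, 0.
So there are 2 positive, 1 negative, 1 zero pivots.
The rank is the number of nonzero pivots: 3.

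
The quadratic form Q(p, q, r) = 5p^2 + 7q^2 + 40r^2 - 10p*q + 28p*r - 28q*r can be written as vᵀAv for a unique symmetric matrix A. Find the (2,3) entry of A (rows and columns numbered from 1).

-14

The coefficient of q·r in Q is -28. For a symmetric A this equals A[2,3] + A[3,2] = 2·A[2,3].
So A[2,3] = -28/2 = -14.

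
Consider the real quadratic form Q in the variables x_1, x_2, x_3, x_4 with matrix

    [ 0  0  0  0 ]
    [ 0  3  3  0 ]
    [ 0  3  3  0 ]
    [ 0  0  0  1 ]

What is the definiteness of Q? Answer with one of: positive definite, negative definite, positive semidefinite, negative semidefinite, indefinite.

Congruent diagonalization of A (simultaneous row and column reduction) yields pivots 0, 3, 0, 1.
So there are 2 positive, 2 zero pivots.
Hence Q is positive semidefinite.

positive semidefinite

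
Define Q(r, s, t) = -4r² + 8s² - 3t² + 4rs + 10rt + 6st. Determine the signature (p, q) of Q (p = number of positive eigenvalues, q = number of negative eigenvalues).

(1, 2)

The symmetric matrix is A = [[-4, 2, 5], [2, 8, 3], [5, 3, -3]].
Row-reducing A symmetrically gives the diagonal entries -4, 9, -1/9.
Counting signs: 1 positive, 2 negative.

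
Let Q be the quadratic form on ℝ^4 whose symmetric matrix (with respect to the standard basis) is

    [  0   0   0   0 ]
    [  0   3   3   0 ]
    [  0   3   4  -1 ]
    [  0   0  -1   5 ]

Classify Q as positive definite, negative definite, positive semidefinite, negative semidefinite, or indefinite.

Applying the same elementary operations to the rows and columns of A produces a congruent diagonal matrix with entries 0, 3, 1, 4.
Counting signs: 3 positive, 1 zero.
Hence Q is positive semidefinite.

positive semidefinite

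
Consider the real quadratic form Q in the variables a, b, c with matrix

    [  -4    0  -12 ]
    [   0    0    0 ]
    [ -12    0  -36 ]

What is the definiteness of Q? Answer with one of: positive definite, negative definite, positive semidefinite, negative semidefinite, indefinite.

Row-reducing A symmetrically gives the diagonal entries -4, 0, 0.
Counting signs: 1 negative, 2 zero.
Hence Q is negative semidefinite.

negative semidefinite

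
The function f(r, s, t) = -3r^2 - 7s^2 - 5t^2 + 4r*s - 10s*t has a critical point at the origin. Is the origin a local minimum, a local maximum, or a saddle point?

local maximum

The Hessian at the origin is H = [[-6, 4, 0], [4, -14, -10], [0, -10, -10]].
Symmetric row and column elimination reduces H to a congruent diagonal form with pivots -6, -34/3, -20/17.
That gives 3 negative pivots.
H is negative definite, so the origin is a strict local maximum.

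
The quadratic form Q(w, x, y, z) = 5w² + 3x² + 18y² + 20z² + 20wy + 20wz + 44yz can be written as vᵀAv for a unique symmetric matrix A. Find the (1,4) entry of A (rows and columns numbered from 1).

The coefficient of w·z in Q is 20. For a symmetric A this equals A[1,4] + A[4,1] = 2·A[1,4].
So A[1,4] = 20/2 = 10.

10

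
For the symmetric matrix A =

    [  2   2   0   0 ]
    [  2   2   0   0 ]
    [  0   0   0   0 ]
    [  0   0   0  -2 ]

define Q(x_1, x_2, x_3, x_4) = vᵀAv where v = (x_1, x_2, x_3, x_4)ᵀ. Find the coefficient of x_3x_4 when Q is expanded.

0

The coefficient of x_3x_4 is A[3,4] + A[4,3] = 2·0 = 0.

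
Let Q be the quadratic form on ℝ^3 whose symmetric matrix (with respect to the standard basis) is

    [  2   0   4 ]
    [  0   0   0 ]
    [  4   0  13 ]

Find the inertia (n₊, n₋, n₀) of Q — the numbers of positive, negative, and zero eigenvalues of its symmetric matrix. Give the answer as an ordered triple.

Applying the same elementary operations to the rows and columns of A produces a congruent diagonal matrix with entries 2, 0, 5.
So there are 2 positive, 1 zero pivots.

(2, 0, 1)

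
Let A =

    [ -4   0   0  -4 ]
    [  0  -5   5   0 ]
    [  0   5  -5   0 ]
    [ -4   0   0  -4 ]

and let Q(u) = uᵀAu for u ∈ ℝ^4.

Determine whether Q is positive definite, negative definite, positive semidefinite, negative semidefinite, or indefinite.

Applying the same elementary operations to the rows and columns of A produces a congruent diagonal matrix with entries -4, -5, 0, 0.
That gives 2 negative, 2 zero pivots.
Hence Q is negative semidefinite.

negative semidefinite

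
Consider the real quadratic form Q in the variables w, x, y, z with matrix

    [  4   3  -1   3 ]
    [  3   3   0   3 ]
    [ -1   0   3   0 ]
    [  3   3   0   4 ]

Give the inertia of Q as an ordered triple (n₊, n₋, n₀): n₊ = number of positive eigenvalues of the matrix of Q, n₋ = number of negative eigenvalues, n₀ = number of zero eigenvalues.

Applying the same elementary operations to the rows and columns of A produces a congruent diagonal matrix with entries 4, 3/4, 2, 1.
That gives 4 positive pivots.

(4, 0, 0)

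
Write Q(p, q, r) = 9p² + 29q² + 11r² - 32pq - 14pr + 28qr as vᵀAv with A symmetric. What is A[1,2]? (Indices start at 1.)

The coefficient of p·q in Q is -32. For a symmetric A this equals A[1,2] + A[2,1] = 2·A[1,2].
So A[1,2] = -32/2 = -16.

-16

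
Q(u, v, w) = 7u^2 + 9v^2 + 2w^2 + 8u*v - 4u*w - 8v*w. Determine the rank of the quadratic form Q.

The associated matrix is A = [[7, 4, -2], [4, 9, -4], [-2, -4, 2]].
Congruent diagonalization of A (simultaneous row and column reduction) yields pivots 7, 47/7, 10/47.
Counting signs: 3 positive.
The rank is the number of nonzero pivots: 3.

3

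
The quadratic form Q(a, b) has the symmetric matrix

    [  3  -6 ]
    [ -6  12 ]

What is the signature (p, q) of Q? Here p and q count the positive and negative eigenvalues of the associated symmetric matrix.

(1, 0)

Row-reducing A symmetrically gives the diagonal entries 3, 0.
Counting signs: 1 positive, 1 zero.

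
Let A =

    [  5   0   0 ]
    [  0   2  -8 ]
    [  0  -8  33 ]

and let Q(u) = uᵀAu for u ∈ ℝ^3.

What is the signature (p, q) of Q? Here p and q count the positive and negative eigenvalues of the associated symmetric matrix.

An LDLᵀ factorisation of A has diagonal entries 5, 2, 1.
That gives 3 positive pivots.

(3, 0)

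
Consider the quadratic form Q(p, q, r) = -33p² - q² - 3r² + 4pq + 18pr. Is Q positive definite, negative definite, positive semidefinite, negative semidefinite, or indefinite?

negative definite

The associated matrix is A = [[-33, 2, 9], [2, -1, 0], [9, 0, -3]].
Symmetric row and column elimination reduces A to a congruent diagonal form with pivots -33, -29/33, -6/29.
That gives 3 negative pivots.
Hence Q is negative definite.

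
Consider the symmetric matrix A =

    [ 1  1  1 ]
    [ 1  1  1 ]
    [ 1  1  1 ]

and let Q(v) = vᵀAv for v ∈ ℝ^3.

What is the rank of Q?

Row-reducing A symmetrically gives the diagonal entries 1, 0, 0.
So there are 1 positive, 2 zero pivots.
The rank is the number of nonzero pivots: 1.

1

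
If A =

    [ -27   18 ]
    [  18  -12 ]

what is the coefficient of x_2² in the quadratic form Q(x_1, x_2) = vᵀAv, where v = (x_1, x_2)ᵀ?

-12

The coefficient of x_2² is the diagonal entry A[2,2] = -12.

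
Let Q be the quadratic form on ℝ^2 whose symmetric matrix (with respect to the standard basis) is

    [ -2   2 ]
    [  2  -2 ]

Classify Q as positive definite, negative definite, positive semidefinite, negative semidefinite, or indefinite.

negative semidefinite

For the 2×2 matrix [[-2, 2], [2, -2]]: det = -2·-2 − (2)² = 0, trace = -4.
det = 0 so one eigenvalue is zero; the form is semidefinite with the sign of the trace.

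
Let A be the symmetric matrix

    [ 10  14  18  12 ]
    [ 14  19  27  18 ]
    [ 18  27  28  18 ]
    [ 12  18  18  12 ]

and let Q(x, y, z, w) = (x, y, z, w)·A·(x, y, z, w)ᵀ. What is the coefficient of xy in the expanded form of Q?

The coefficient of xy is A[1,2] + A[2,1] = 2·14 = 28.

28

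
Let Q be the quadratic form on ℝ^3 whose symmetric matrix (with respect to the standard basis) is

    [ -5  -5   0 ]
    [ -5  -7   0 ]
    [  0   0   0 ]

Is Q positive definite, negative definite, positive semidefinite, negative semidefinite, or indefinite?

negative semidefinite

Symmetric row and column elimination reduces A to a congruent diagonal form with pivots -5, -2, 0.
Counting signs: 2 negative, 1 zero.
Hence Q is negative semidefinite.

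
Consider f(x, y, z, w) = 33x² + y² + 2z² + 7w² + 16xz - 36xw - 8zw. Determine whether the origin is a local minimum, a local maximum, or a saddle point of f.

saddle point

The Hessian at the origin is H = [[66, 0, 16, -36], [0, 2, 0, 0], [16, 0, 4, -8], [-36, 0, -8, 14]].
Symmetric row and column elimination reduces H to a congruent diagonal form with pivots 66, 2, 4/33, -10.
Counting signs: 3 positive, 1 negative.
H is indefinite, so the origin is a saddle point.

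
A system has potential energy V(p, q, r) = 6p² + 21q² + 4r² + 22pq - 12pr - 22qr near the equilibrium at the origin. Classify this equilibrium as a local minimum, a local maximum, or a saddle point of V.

The Hessian at the origin is H = [[12, 22, -12], [22, 42, -22], [-12, -22, 8]].
Symmetric row and column elimination reduces H to a congruent diagonal form with pivots 12, 5/3, -4.
Counting signs: 2 positive, 1 negative.
H is indefinite, so the origin is a saddle point.

saddle point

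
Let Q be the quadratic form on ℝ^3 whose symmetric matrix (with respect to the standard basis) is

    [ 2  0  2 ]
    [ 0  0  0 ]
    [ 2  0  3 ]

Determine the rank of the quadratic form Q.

Congruent diagonalization of A (simultaneous row and column reduction) yields pivots 2, 0, 1.
Counting signs: 2 positive, 1 zero.
The rank is the number of nonzero pivots: 2.

2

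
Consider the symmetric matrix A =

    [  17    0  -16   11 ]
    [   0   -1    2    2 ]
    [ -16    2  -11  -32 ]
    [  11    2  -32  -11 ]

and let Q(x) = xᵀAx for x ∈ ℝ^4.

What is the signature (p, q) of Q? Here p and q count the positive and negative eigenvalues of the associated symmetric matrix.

Row-reducing A symmetrically gives the diagonal entries 17, -1, -375/17, 0.
That gives 1 positive, 2 negative, 1 zero pivots.

(1, 2)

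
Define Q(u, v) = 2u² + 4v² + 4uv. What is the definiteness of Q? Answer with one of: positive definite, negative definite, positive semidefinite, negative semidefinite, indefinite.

positive definite

The symmetric matrix of Q is [[2, 2], [2, 4]].
For the 2×2 matrix [[2, 2], [2, 4]]: det = 2·4 − (2)² = 4, trace = 6.
det > 0 so both eigenvalues share the sign of the trace; trace = 6 > 0 ⇒ both positive.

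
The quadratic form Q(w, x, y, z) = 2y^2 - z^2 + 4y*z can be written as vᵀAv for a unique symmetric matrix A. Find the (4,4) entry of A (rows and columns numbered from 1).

The coefficient of z^2 in Q is -1, and that is exactly A[4,4].

-1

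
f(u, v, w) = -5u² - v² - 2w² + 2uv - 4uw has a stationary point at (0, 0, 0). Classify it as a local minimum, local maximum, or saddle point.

The Hessian at the origin is H = [[-10, 2, -4], [2, -2, 0], [-4, 0, -4]].
Row-reducing H symmetrically gives the diagonal entries -10, -8/5, -2.
So there are 3 negative pivots.
H is negative definite, so the origin is a strict local maximum.

local maximum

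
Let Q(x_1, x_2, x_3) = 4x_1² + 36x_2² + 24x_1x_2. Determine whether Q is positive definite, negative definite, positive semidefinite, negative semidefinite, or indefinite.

The associated matrix is A = [[4, 12, 0], [12, 36, 0], [0, 0, 0]].
Applying the same elementary operations to the rows and columns of A produces a congruent diagonal matrix with entries 4, 0, 0.
Counting signs: 1 positive, 2 zero.
Hence Q is positive semidefinite.

positive semidefinite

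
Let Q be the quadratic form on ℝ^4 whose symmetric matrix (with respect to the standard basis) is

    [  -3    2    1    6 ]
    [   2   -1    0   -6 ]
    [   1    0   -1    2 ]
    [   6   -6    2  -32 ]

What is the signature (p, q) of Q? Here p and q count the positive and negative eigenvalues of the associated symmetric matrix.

Row-reducing A symmetrically gives the diagonal entries -3, 1/3, -2, 0.
Counting signs: 1 positive, 2 negative, 1 zero.

(1, 2)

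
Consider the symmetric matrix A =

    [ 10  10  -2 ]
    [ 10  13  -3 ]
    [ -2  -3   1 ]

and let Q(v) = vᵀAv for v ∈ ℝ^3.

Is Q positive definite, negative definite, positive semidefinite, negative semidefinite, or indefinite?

positive definite

Leading principal minors: Δ_1 = 10, Δ_2 = 30, Δ_3 = 8.
All leading principal minors are positive, so by Sylvester's criterion Q is positive definite.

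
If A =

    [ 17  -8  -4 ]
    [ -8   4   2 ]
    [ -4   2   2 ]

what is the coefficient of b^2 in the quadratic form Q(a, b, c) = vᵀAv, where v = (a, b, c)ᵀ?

The coefficient of b^2 is the diagonal entry A[2,2] = 4.

4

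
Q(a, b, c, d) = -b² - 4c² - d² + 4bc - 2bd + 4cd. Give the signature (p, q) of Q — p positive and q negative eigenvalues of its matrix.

(0, 1)

The symmetric matrix is A = [[0, 0, 0, 0], [0, -1, 2, -1], [0, 2, -4, 2], [0, -1, 2, -1]].
Applying the same elementary operations to the rows and columns of A produces a congruent diagonal matrix with entries 0, -1, 0, 0.
So there are 1 negative, 3 zero pivots.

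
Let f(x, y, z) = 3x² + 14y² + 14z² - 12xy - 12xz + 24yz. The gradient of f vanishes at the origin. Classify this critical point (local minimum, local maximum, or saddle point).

local minimum

The Hessian at the origin is H = [[6, -12, -12], [-12, 28, 24], [-12, 24, 28]].
Congruent diagonalization of H (simultaneous row and column reduction) yields pivots 6, 4, 4.
That gives 3 positive pivots.
H is positive definite, so the origin is a strict local minimum.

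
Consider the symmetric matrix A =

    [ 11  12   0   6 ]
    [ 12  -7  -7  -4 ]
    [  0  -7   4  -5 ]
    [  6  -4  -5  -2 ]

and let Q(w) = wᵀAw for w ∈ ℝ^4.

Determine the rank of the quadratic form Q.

4

Applying the same elementary operations to the rows and columns of A produces a congruent diagonal matrix with entries 11, -221/11, 1423/221, -15/1423.
Counting signs: 2 positive, 2 negative.
The rank is the number of nonzero pivots: 4.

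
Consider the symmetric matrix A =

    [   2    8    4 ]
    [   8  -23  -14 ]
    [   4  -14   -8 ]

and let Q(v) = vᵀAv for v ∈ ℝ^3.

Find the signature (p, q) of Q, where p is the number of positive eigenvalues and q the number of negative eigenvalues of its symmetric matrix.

(2, 1)

Applying the same elementary operations to the rows and columns of A produces a congruent diagonal matrix with entries 2, -55, 4/11.
So there are 2 positive, 1 negative pivots.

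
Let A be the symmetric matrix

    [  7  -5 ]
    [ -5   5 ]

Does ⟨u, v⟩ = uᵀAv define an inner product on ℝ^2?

Leading principal minors: Δ_1 = 7, Δ_2 = 10.
All leading principal minors are positive, so by Sylvester's criterion Q is positive definite.
⟨·,·⟩ is an inner product exactly when A is positive definite.

yes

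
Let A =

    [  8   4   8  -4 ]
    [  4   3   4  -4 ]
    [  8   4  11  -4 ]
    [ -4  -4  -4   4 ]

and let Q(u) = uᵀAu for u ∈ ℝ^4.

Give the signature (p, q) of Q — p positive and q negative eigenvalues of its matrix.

An LDLᵀ factorisation of A has diagonal entries 8, 1, 3, -2.
Counting signs: 3 positive, 1 negative.

(3, 1)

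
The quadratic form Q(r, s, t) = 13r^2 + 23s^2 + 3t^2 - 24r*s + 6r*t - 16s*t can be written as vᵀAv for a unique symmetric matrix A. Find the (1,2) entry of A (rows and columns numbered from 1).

The coefficient of r·s in Q is -24. For a symmetric A this equals A[1,2] + A[2,1] = 2·A[1,2].
So A[1,2] = -24/2 = -12.

-12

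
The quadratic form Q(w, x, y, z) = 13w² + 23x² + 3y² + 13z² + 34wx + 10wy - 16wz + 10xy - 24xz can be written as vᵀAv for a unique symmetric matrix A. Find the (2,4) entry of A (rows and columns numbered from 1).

-12

The coefficient of x·z in Q is -24. For a symmetric A this equals A[2,4] + A[4,2] = 2·A[2,4].
So A[2,4] = -24/2 = -12.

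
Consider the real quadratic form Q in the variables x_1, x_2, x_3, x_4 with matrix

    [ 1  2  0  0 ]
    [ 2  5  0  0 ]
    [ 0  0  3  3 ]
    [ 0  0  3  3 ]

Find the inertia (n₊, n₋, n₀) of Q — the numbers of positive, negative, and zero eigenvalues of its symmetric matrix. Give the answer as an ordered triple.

Symmetric row and column elimination reduces A to a congruent diagonal form with pivots 1, 1, 3, 0.
That gives 3 positive, 1 zero pivots.

(3, 0, 1)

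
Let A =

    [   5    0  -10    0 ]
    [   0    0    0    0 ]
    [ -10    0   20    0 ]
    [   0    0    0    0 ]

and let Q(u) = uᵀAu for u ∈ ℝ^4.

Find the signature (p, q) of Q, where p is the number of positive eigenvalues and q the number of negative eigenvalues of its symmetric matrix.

Row-reducing A symmetrically gives the diagonal entries 5, 0, 0, 0.
So there are 1 positive, 3 zero pivots.

(1, 0)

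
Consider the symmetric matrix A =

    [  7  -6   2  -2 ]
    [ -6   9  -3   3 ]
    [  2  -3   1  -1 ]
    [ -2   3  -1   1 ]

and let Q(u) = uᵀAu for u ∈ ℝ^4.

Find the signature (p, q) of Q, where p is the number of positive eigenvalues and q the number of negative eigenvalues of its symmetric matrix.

(2, 0)

Applying the same elementary operations to the rows and columns of A produces a congruent diagonal matrix with entries 7, 27/7, 0, 0.
That gives 2 positive, 2 zero pivots.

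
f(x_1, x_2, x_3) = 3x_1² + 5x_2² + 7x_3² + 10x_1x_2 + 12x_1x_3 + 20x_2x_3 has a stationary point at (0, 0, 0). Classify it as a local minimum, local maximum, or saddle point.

The Hessian at the origin is H = [[6, 10, 12], [10, 10, 20], [12, 20, 14]].
Congruent diagonalization of H (simultaneous row and column reduction) yields pivots 6, -20/3, -10.
Counting signs: 1 positive, 2 negative.
H is indefinite, so the origin is a saddle point.

saddle point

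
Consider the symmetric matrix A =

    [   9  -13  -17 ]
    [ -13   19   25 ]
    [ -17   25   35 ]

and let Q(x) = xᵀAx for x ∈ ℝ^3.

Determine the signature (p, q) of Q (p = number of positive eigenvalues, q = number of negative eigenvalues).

Symmetric row and column elimination reduces A to a congruent diagonal form with pivots 9, 2/9, 2.
That gives 3 positive pivots.

(3, 0)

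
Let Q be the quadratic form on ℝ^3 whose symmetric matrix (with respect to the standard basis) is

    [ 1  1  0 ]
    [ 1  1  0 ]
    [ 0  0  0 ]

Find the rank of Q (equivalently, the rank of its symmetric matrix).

1

Symmetric row and column elimination reduces A to a congruent diagonal form with pivots 1, 0, 0.
Counting signs: 1 positive, 2 zero.
The rank is the number of nonzero pivots: 1.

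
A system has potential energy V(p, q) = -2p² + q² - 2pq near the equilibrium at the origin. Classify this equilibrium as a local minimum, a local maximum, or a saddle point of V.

The Hessian at the origin is H = [[-4, -2], [-2, 2]].
det H = -4·2 − (-2)² = -12 < 0, so H is indefinite.
Therefore the origin is a saddle point.

saddle point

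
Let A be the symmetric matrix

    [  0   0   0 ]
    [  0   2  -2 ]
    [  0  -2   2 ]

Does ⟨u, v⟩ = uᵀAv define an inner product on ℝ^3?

no

Applying the same elementary operations to the rows and columns of A produces a congruent diagonal matrix with entries 0, 2, 0.
That gives 1 positive, 2 zero pivots.
Hence Q is positive semidefinite.
⟨·,·⟩ is an inner product exactly when A is positive definite.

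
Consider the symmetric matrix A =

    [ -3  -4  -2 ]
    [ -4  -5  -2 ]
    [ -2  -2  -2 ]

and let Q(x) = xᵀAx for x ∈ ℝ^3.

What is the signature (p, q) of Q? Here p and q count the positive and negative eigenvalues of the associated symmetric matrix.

(1, 2)

Symmetric row and column elimination reduces A to a congruent diagonal form with pivots -3, 1/3, -2.
That gives 1 positive, 2 negative pivots.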